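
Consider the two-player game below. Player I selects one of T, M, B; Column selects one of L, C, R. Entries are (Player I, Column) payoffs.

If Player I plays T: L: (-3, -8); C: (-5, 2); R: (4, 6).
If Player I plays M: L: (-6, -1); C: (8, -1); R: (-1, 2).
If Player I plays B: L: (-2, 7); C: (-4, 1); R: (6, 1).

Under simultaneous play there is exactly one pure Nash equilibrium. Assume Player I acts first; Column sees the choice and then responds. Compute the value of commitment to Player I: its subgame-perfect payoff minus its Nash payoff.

6

Backward induction with Player I moving first.
- T: Column compares -8, 2, 6 and picks R; Player I would get 4.
- M: Column compares -1, -1, 2 and picks R; Player I would get -1.
- B: Column compares 7, 1, 1 and picks L; Player I would get -2.
Maximizing over 4, -1, -2, Player I chooses T. Subgame-perfect outcome: (T, R) with payoffs (4, 6).
Now find the simultaneous Nash equilibrium.
Player I's best replies: L→B; C→M; R→B.
Column's best replies: T→R; M→R; B→L.
The unique mutual best reply is (B, L), giving (-2, 7).
Player I's commitment gain: 4 − -2 = 6.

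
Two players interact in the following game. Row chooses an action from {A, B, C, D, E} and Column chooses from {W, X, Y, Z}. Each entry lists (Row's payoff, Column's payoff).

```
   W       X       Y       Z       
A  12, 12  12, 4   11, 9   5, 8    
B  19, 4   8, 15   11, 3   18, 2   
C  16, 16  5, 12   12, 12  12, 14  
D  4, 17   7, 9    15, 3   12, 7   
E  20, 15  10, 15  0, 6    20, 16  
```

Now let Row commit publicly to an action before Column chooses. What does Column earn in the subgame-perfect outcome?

Solve by backward induction (Row leads).
- A: Column compares 12, 4, 9, 8 and picks W; Row would get 12.
- B: Column compares 4, 15, 3, 2 and picks X; Row would get 8.
- C: Column compares 16, 12, 12, 14 and picks W; Row would get 16.
- D: Column compares 17, 9, 3, 7 and picks W; Row would get 4.
- E: Column compares 15, 15, 6, 16 and picks Z; Row would get 20.
Maximizing over 12, 8, 16, 4, 20, Row chooses E. Subgame-perfect outcome: (E, Z) with payoffs (20, 16).

16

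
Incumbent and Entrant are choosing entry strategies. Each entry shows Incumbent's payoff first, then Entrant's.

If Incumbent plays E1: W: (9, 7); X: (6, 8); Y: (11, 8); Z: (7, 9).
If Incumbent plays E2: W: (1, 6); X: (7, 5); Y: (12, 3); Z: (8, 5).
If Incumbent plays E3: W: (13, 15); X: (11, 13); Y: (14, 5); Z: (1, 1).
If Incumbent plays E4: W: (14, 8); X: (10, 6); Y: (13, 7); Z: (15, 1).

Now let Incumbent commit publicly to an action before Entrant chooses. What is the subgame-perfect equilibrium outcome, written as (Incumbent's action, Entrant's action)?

(E4, W)

Backward induction with Incumbent moving first.
- E1: BR = Z, leader payoff 7.
- E2: BR = W, leader payoff 1.
- E3: BR = W, leader payoff 13.
- E4: BR = W, leader payoff 14.
Incumbent's induced payoffs are 7, 1, 13, 14, so Incumbent commits to E4. Subgame-perfect outcome: (E4, W) with payoffs (14, 8).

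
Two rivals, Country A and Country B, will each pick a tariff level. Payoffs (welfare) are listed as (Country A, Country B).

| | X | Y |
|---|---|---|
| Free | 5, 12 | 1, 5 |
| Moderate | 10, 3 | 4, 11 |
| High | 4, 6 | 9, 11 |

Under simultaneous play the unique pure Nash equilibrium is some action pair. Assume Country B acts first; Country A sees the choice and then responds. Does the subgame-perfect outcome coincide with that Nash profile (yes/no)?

yes

Backward induction with Country B moving first.
- X: Country A compares 5, 10, 4 and picks Moderate; Country B would get 3.
- Y: Country A compares 1, 4, 9 and picks High; Country B would get 11.
Maximizing over 3, 11, Country B chooses Y. Subgame-perfect outcome: (High, Y) with payoffs (9, 11).
Now find the simultaneous Nash equilibrium.
Country A's best replies: X→Moderate; Y→High.
Country B's best replies: Free→X; Moderate→Y; High→Y.
Only (High, Y) has each player best-responding; Nash payoffs (9, 11).
Sequential outcome (High, Y) coincides with the Nash profile (High, Y).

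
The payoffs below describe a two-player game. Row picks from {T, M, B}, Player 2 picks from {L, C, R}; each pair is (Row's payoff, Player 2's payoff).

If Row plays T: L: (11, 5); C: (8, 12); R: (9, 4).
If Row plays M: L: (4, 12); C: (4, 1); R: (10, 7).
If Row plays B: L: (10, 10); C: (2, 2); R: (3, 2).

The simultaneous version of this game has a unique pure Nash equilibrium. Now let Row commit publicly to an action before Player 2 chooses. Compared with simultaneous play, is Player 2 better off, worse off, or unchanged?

worse off

Player 2 best-responds to each possible Row move:
- T → Player 2 plays C (best of 5, 12, 4); Row gets 8.
- M → Player 2 plays L (best of 12, 1, 7); Row gets 4.
- B → Player 2 plays L (best of 10, 2, 2); Row gets 10.
Among 8, 4, 10, the best is 10 at B. Subgame-perfect outcome: (B, L) with payoffs (10, 10).
Now find the simultaneous Nash equilibrium.
Row's best replies: L→T; C→T; R→M.
Player 2's best replies: T→C; M→L; B→L.
Only (T, C) has each player best-responding; Nash payoffs (8, 12).
Player 2 earns 10 sequentially versus 12 at the Nash outcome: worse off.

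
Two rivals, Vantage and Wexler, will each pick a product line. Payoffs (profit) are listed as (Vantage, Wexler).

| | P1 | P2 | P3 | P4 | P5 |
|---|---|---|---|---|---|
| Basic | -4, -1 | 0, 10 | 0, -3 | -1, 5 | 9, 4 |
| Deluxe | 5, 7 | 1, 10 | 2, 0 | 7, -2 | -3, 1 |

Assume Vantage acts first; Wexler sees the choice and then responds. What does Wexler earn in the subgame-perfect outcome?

10

Solve by backward induction (Vantage leads).
- Basic → Wexler plays P2 (best of -1, 10, -3, 5, 4); Vantage gets 0.
- Deluxe → Wexler plays P2 (best of 7, 10, 0, -2, 1); Vantage gets 1.
Vantage's induced payoffs are 0, 1, so Vantage commits to Deluxe. Subgame-perfect outcome: (Deluxe, P2) with payoffs (1, 10).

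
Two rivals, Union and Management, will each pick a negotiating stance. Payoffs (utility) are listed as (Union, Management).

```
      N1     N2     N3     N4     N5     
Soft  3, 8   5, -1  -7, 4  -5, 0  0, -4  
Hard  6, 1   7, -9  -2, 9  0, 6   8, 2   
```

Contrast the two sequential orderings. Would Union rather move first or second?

first

If Union leads: Management's best replies are Soft→N1, Hard→N3; Union's induced payoffs 3, -2; outcome (Soft, N1), payoffs (3, 8).
If Management leads: Union's best replies are N1→Hard, N2→Hard, N3→Hard, N4→Hard, N5→Hard; Management's induced payoffs 1, -9, 9, 6, 2; outcome (Hard, N3), payoffs (-2, 9).
Union gets 3 moving first and -2 moving second, so Union prefers to move first.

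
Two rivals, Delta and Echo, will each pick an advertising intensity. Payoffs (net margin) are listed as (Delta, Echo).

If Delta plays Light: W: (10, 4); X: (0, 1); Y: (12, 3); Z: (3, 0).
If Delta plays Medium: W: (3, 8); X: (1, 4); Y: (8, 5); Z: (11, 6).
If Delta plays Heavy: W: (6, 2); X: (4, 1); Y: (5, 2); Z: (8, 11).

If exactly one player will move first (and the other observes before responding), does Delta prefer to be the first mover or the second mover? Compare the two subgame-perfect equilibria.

If Delta leads: Echo's best replies are Light→W, Medium→W, Heavy→Z; Delta's induced payoffs 10, 3, 8; outcome (Light, W), payoffs (10, 4).
If Echo leads: Delta's best replies are W→Light, X→Heavy, Y→Light, Z→Medium; Echo's induced payoffs 4, 1, 3, 6; outcome (Medium, Z), payoffs (11, 6).
Delta gets 10 moving first and 11 moving second, so Delta prefers to move second.

second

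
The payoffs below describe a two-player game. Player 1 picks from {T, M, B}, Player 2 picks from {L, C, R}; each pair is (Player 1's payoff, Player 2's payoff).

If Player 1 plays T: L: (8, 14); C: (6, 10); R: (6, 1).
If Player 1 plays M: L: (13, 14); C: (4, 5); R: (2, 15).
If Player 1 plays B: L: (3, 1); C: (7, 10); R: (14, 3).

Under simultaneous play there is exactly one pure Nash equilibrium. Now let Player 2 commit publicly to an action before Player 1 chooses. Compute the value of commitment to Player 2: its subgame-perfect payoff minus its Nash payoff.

Solve by backward induction (Player 2 leads).
- L: BR = M, leader payoff 14.
- C: BR = B, leader payoff 10.
- R: BR = B, leader payoff 3.
Player 2's induced payoffs are 14, 10, 3, so Player 2 commits to L. Subgame-perfect outcome: (M, L) with payoffs (13, 14).
For the simultaneous game, intersect best replies.
Player 1's best replies: L→M; C→B; R→B.
Player 2's best replies: T→L; M→R; B→C.
Only (B, C) has each player best-responding; Nash payoffs (7, 10).
Player 2's commitment gain: 14 − 10 = 4.

4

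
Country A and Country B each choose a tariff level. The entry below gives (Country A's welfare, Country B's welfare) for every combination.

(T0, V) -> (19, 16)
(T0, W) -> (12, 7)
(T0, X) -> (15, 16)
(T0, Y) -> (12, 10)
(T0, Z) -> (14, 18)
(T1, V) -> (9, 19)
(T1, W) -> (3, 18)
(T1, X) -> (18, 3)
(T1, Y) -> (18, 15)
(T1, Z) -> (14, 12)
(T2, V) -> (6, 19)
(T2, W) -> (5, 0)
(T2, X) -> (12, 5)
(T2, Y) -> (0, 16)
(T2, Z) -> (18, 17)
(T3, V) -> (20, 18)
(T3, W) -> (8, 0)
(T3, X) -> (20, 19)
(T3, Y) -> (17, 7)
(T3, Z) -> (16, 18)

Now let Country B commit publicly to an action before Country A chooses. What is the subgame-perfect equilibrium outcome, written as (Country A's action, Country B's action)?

(T3, X)

Country A best-responds to each possible Country B move:
- V: Country A compares 19, 9, 6, 20 and picks T3; Country B would get 18.
- W: Country A compares 12, 3, 5, 8 and picks T0; Country B would get 7.
- X: Country A compares 15, 18, 12, 20 and picks T3; Country B would get 19.
- Y: Country A compares 12, 18, 0, 17 and picks T1; Country B would get 15.
- Z: Country A compares 14, 14, 18, 16 and picks T2; Country B would get 17.
Country B's induced payoffs are 18, 7, 19, 15, 17, so Country B commits to X. Subgame-perfect outcome: (T3, X) with payoffs (20, 19).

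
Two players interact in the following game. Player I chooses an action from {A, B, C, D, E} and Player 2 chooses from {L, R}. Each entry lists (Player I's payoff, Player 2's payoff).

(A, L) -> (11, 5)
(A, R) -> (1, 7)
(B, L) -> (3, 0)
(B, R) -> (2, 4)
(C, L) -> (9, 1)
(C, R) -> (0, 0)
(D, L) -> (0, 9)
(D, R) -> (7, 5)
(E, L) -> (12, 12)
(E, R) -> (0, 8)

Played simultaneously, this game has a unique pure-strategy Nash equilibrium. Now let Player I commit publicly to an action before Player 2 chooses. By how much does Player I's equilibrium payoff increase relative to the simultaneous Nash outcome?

Backward induction with Player I moving first.
- A: Player 2 compares 5, 7 and picks R; Player I would get 1.
- B: Player 2 compares 0, 4 and picks R; Player I would get 2.
- C: Player 2 compares 1, 0 and picks L; Player I would get 9.
- D: Player 2 compares 9, 5 and picks L; Player I would get 0.
- E: Player 2 compares 12, 8 and picks L; Player I would get 12.
Player I's induced payoffs are 1, 2, 9, 0, 12, so Player I commits to E. Subgame-perfect outcome: (E, L) with payoffs (12, 12).
Under simultaneous play:
Player I's best replies: L→E; R→D.
Player 2's best replies: A→R; B→R; C→L; D→L; E→L.
The unique mutual best reply is (E, L), giving (12, 12).
Player I's commitment gain: 12 − 12 = 0.

0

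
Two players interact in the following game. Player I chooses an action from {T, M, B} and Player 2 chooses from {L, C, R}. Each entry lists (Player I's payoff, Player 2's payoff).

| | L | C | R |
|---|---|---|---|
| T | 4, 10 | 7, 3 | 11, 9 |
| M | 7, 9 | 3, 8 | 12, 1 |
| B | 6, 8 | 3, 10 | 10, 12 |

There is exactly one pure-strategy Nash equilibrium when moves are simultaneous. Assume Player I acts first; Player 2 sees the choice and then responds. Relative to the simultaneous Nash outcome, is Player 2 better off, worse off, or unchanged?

better off

Player 2 best-responds to each possible Player I move:
- T: Player 2 compares 10, 3, 9 and picks L; Player I would get 4.
- M: Player 2 compares 9, 8, 1 and picks L; Player I would get 7.
- B: Player 2 compares 8, 10, 12 and picks R; Player I would get 10.
Among 4, 7, 10, the best is 10 at B. Subgame-perfect outcome: (B, R) with payoffs (10, 12).
Under simultaneous play:
Player I's best replies: L→M; C→T; R→M.
Player 2's best replies: T→L; M→L; B→R.
Only (M, L) has each player best-responding; Nash payoffs (7, 9).
Player 2 earns 12 sequentially versus 9 at the Nash outcome: better off.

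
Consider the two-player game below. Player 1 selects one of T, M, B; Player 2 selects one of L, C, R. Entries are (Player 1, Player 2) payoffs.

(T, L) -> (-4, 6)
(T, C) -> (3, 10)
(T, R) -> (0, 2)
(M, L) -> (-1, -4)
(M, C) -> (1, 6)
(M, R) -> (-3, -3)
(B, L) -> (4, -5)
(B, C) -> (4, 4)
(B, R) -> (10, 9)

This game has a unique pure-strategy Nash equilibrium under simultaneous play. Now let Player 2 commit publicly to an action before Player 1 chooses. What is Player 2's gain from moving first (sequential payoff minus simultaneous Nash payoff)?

0

Solve by backward induction (Player 2 leads).
- L → Player 1 plays B (best of -4, -1, 4); Player 2 gets -5.
- C → Player 1 plays B (best of 3, 1, 4); Player 2 gets 4.
- R → Player 1 plays B (best of 0, -3, 10); Player 2 gets 9.
Player 2's induced payoffs are -5, 4, 9, so Player 2 commits to R. Subgame-perfect outcome: (B, R) with payoffs (10, 9).
Now find the simultaneous Nash equilibrium.
Player 1's best replies: L→B; C→B; R→B.
Player 2's best replies: T→C; M→C; B→R.
The unique mutual best reply is (B, R), giving (10, 9).
Player 2's commitment gain: 9 − 9 = 0.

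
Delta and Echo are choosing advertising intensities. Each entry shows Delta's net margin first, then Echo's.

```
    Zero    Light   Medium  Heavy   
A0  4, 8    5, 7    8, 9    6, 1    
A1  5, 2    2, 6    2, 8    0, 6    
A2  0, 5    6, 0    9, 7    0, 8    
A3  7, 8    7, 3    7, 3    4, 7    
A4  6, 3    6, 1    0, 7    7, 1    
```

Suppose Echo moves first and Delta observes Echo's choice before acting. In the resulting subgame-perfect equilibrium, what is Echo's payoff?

Solve by backward induction (Echo leads).
- Zero: Delta compares 4, 5, 0, 7, 6 and picks A3; Echo would get 8.
- Light: Delta compares 5, 2, 6, 7, 6 and picks A3; Echo would get 3.
- Medium: Delta compares 8, 2, 9, 7, 0 and picks A2; Echo would get 7.
- Heavy: Delta compares 6, 0, 0, 4, 7 and picks A4; Echo would get 1.
Maximizing over 8, 3, 7, 1, Echo chooses Zero. Subgame-perfect outcome: (A3, Zero) with payoffs (7, 8).

8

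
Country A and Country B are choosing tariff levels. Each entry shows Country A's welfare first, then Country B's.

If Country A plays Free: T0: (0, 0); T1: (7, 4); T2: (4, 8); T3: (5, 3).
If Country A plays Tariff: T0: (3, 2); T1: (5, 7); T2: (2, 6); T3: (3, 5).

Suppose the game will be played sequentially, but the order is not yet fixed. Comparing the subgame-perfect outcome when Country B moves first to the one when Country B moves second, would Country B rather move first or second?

If Country A leads: Country B's best replies are Free→T2, Tariff→T1; Country A's induced payoffs 4, 5; outcome (Tariff, T1), payoffs (5, 7).
If Country B leads: Country A's best replies are T0→Tariff, T1→Free, T2→Free, T3→Free; Country B's induced payoffs 2, 4, 8, 3; outcome (Free, T2), payoffs (4, 8).
Country B gets 8 moving first and 7 moving second, so Country B prefers to move first.

first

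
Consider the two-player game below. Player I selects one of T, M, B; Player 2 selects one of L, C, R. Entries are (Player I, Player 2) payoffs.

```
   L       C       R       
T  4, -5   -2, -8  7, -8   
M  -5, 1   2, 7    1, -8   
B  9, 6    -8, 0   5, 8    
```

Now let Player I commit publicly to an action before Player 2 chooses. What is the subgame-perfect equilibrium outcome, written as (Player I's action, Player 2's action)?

(B, R)

Player 2 best-responds to each possible Player I move:
- T → Player 2 plays L (best of -5, -8, -8); Player I gets 4.
- M → Player 2 plays C (best of 1, 7, -8); Player I gets 2.
- B → Player 2 plays R (best of 6, 0, 8); Player I gets 5.
Among 4, 2, 5, the best is 5 at B. Subgame-perfect outcome: (B, R) with payoffs (5, 8).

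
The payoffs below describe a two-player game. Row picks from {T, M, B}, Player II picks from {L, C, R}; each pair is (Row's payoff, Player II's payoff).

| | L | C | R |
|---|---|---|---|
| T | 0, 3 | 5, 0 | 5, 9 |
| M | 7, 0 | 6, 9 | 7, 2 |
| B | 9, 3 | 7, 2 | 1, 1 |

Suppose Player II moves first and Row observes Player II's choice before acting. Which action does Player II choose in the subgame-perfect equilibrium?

L

Solve by backward induction (Player II leads).
- L → Row plays B (best of 0, 7, 9); Player II gets 3.
- C → Row plays B (best of 5, 6, 7); Player II gets 2.
- R → Row plays M (best of 5, 7, 1); Player II gets 2.
Player II's induced payoffs are 3, 2, 2, so Player II commits to L. Subgame-perfect outcome: (B, L) with payoffs (9, 3).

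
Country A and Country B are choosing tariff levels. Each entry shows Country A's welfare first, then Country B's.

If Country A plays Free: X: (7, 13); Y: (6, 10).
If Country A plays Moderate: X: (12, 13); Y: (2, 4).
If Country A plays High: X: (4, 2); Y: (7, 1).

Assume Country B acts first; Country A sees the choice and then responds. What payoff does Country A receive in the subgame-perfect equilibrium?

12

Backward induction with Country B moving first.
- X: Country A compares 7, 12, 4 and picks Moderate; Country B would get 13.
- Y: Country A compares 6, 2, 7 and picks High; Country B would get 1.
Maximizing over 13, 1, Country B chooses X. Subgame-perfect outcome: (Moderate, X) with payoffs (12, 13).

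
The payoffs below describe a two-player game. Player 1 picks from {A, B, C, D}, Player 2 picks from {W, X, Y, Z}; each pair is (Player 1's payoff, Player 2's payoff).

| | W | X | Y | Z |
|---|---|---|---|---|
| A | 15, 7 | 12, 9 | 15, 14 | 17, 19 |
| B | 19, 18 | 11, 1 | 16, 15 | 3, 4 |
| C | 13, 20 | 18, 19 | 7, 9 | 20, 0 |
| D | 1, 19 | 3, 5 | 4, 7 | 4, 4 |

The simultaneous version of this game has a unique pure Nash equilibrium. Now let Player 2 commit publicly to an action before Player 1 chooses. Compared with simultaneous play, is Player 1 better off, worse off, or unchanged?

worse off

Player 1 best-responds to each possible Player 2 move:
- W: Player 1 compares 15, 19, 13, 1 and picks B; Player 2 would get 18.
- X: Player 1 compares 12, 11, 18, 3 and picks C; Player 2 would get 19.
- Y: Player 1 compares 15, 16, 7, 4 and picks B; Player 2 would get 15.
- Z: Player 1 compares 17, 3, 20, 4 and picks C; Player 2 would get 0.
Among 18, 19, 15, 0, the best is 19 at X. Subgame-perfect outcome: (C, X) with payoffs (18, 19).
Under simultaneous play:
Player 1's best replies: W→B; X→C; Y→B; Z→C.
Player 2's best replies: A→Z; B→W; C→W; D→W.
The unique mutual best reply is (B, W), giving (19, 18).
Player 1 earns 18 sequentially versus 19 at the Nash outcome: worse off.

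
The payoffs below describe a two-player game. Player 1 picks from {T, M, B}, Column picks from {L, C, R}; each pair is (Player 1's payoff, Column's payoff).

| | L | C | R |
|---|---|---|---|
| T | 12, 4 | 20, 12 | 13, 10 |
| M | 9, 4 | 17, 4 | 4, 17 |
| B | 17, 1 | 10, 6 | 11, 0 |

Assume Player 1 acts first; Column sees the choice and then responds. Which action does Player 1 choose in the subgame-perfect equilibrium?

T

Work backward from Column's decision.
- T: BR = C, leader payoff 20.
- M: BR = R, leader payoff 4.
- B: BR = C, leader payoff 10.
Player 1's induced payoffs are 20, 4, 10, so Player 1 commits to T. Subgame-perfect outcome: (T, C) with payoffs (20, 12).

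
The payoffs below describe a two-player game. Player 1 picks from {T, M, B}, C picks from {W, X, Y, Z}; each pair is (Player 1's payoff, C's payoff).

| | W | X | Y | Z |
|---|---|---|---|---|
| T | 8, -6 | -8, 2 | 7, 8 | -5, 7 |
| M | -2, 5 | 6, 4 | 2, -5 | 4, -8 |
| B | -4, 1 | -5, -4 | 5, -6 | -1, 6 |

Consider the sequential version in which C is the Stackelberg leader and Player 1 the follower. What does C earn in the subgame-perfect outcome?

8

Backward induction with C moving first.
- W: Player 1 compares 8, -2, -4 and picks T; C would get -6.
- X: Player 1 compares -8, 6, -5 and picks M; C would get 4.
- Y: Player 1 compares 7, 2, 5 and picks T; C would get 8.
- Z: Player 1 compares -5, 4, -1 and picks M; C would get -8.
Among -6, 4, 8, -8, the best is 8 at Y. Subgame-perfect outcome: (T, Y) with payoffs (7, 8).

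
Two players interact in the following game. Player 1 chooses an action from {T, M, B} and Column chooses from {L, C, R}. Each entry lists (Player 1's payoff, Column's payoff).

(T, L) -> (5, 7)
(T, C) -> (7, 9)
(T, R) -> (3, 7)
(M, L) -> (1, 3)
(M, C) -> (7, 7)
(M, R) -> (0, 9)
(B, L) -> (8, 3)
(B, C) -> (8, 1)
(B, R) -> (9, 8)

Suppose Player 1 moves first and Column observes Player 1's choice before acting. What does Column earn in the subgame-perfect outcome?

Column best-responds to each possible Player 1 move:
- T: Column compares 7, 9, 7 and picks C; Player 1 would get 7.
- M: Column compares 3, 7, 9 and picks R; Player 1 would get 0.
- B: Column compares 3, 1, 8 and picks R; Player 1 would get 9.
Maximizing over 7, 0, 9, Player 1 chooses B. Subgame-perfect outcome: (B, R) with payoffs (9, 8).

8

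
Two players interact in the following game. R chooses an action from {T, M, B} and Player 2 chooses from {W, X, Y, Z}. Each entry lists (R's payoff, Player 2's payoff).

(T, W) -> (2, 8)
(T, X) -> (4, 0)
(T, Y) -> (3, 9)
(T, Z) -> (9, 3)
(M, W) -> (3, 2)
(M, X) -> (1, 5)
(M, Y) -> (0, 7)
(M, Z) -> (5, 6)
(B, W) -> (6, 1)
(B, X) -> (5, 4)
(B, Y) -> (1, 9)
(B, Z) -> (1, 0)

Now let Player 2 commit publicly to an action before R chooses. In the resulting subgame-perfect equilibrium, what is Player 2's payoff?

Work backward from R's decision.
- W: R compares 2, 3, 6 and picks B; Player 2 would get 1.
- X: R compares 4, 1, 5 and picks B; Player 2 would get 4.
- Y: R compares 3, 0, 1 and picks T; Player 2 would get 9.
- Z: R compares 9, 5, 1 and picks T; Player 2 would get 3.
Player 2's induced payoffs are 1, 4, 9, 3, so Player 2 commits to Y. Subgame-perfect outcome: (T, Y) with payoffs (3, 9).

9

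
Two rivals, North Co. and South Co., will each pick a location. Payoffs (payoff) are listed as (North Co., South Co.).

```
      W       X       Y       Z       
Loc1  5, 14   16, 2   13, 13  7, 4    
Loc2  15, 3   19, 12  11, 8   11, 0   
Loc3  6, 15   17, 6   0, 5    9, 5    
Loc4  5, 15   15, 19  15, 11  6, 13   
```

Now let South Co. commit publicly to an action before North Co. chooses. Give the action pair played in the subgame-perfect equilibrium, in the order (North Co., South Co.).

Work backward from North Co.'s decision.
- W: North Co. compares 5, 15, 6, 5 and picks Loc2; South Co. would get 3.
- X: North Co. compares 16, 19, 17, 15 and picks Loc2; South Co. would get 12.
- Y: North Co. compares 13, 11, 0, 15 and picks Loc4; South Co. would get 11.
- Z: North Co. compares 7, 11, 9, 6 and picks Loc2; South Co. would get 0.
Among 3, 12, 11, 0, the best is 12 at X. Subgame-perfect outcome: (Loc2, X) with payoffs (19, 12).

(Loc2, X)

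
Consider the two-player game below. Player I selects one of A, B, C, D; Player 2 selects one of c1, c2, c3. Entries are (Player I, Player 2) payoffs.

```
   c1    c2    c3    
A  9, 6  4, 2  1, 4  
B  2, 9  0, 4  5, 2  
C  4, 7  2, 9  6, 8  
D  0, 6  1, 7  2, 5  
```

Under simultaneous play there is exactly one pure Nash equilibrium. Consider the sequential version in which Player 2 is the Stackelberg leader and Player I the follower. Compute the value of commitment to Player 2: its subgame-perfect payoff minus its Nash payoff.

2

Player I best-responds to each possible Player 2 move:
- c1 → Player I plays A (best of 9, 2, 4, 0); Player 2 gets 6.
- c2 → Player I plays A (best of 4, 0, 2, 1); Player 2 gets 2.
- c3 → Player I plays C (best of 1, 5, 6, 2); Player 2 gets 8.
Maximizing over 6, 2, 8, Player 2 chooses c3. Subgame-perfect outcome: (C, c3) with payoffs (6, 8).
Under simultaneous play:
Player I's best replies: c1→A; c2→A; c3→C.
Player 2's best replies: A→c1; B→c1; C→c2; D→c2.
Only (A, c1) has each player best-responding; Nash payoffs (9, 6).
Player 2's commitment gain: 8 − 6 = 2.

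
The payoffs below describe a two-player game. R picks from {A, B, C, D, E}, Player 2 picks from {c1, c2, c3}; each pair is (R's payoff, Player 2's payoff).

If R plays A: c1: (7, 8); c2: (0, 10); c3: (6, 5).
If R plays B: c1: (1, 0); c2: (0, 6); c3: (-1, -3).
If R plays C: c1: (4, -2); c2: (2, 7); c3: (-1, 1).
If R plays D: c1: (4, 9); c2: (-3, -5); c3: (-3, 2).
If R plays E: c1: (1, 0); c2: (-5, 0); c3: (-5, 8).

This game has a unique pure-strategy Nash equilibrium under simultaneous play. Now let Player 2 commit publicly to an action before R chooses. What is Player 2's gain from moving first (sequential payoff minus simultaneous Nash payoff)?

1

R best-responds to each possible Player 2 move:
- c1 → R plays A (best of 7, 1, 4, 4, 1); Player 2 gets 8.
- c2 → R plays C (best of 0, 0, 2, -3, -5); Player 2 gets 7.
- c3 → R plays A (best of 6, -1, -1, -3, -5); Player 2 gets 5.
Player 2's induced payoffs are 8, 7, 5, so Player 2 commits to c1. Subgame-perfect outcome: (A, c1) with payoffs (7, 8).
Now find the simultaneous Nash equilibrium.
R's best replies: c1→A; c2→C; c3→A.
Player 2's best replies: A→c2; B→c2; C→c2; D→c1; E→c3.
The unique mutual best reply is (C, c2), giving (2, 7).
Player 2's commitment gain: 8 − 7 = 1.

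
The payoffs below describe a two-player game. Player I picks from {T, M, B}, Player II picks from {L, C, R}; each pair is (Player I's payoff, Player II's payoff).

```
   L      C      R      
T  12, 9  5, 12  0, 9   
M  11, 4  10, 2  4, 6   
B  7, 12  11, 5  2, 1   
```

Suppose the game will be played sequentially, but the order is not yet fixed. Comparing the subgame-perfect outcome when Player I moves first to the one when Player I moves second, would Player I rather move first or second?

second

If Player I leads: Player II's best replies are T→C, M→R, B→L; Player I's induced payoffs 5, 4, 7; outcome (B, L), payoffs (7, 12).
If Player II leads: Player I's best replies are L→T, C→B, R→M; Player II's induced payoffs 9, 5, 6; outcome (T, L), payoffs (12, 9).
Player I gets 7 moving first and 12 moving second, so Player I prefers to move second.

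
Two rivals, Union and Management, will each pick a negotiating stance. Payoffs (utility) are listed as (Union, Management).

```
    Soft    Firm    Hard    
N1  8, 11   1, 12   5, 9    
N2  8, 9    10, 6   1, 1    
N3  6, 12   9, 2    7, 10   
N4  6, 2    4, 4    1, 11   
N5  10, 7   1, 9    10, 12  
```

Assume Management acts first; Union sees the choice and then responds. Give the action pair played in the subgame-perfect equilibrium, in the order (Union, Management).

Backward induction with Management moving first.
- Soft: BR = N5, leader payoff 7.
- Firm: BR = N2, leader payoff 6.
- Hard: BR = N5, leader payoff 12.
Among 7, 6, 12, the best is 12 at Hard. Subgame-perfect outcome: (N5, Hard) with payoffs (10, 12).

(N5, Hard)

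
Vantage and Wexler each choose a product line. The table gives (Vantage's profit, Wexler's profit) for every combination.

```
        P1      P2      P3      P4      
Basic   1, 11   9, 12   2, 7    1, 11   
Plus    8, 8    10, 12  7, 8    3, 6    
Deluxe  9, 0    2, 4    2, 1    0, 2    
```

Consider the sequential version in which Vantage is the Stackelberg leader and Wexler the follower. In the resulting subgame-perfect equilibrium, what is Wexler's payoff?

Backward induction with Vantage moving first.
- Basic: Wexler compares 11, 12, 7, 11 and picks P2; Vantage would get 9.
- Plus: Wexler compares 8, 12, 8, 6 and picks P2; Vantage would get 10.
- Deluxe: Wexler compares 0, 4, 1, 2 and picks P2; Vantage would get 2.
Among 9, 10, 2, the best is 10 at Plus. Subgame-perfect outcome: (Plus, P2) with payoffs (10, 12).

12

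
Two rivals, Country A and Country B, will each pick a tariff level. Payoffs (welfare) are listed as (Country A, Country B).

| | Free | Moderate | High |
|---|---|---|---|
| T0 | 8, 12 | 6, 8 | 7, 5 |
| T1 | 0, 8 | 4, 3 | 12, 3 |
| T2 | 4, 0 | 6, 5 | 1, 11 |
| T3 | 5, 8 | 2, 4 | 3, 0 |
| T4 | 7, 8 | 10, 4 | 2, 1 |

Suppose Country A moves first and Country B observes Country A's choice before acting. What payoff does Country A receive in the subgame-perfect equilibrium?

8

Work backward from Country B's decision.
- T0 → Country B plays Free (best of 12, 8, 5); Country A gets 8.
- T1 → Country B plays Free (best of 8, 3, 3); Country A gets 0.
- T2 → Country B plays High (best of 0, 5, 11); Country A gets 1.
- T3 → Country B plays Free (best of 8, 4, 0); Country A gets 5.
- T4 → Country B plays Free (best of 8, 4, 1); Country A gets 7.
Maximizing over 8, 0, 1, 5, 7, Country A chooses T0. Subgame-perfect outcome: (T0, Free) with payoffs (8, 12).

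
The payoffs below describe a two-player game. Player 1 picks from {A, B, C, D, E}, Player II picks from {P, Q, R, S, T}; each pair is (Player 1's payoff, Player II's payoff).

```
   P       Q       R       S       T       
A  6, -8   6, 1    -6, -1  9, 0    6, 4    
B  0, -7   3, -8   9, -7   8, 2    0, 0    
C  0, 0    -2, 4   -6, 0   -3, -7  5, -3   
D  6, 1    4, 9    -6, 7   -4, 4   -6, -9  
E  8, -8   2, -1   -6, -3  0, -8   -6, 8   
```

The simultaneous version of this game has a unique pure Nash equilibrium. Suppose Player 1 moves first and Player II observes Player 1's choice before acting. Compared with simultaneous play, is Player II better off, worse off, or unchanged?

worse off

Work backward from Player II's decision.
- A: Player II compares -8, 1, -1, 0, 4 and picks T; Player 1 would get 6.
- B: Player II compares -7, -8, -7, 2, 0 and picks S; Player 1 would get 8.
- C: Player II compares 0, 4, 0, -7, -3 and picks Q; Player 1 would get -2.
- D: Player II compares 1, 9, 7, 4, -9 and picks Q; Player 1 would get 4.
- E: Player II compares -8, -1, -3, -8, 8 and picks T; Player 1 would get -6.
Maximizing over 6, 8, -2, 4, -6, Player 1 chooses B. Subgame-perfect outcome: (B, S) with payoffs (8, 2).
Now find the simultaneous Nash equilibrium.
Player 1's best replies: P→E; Q→A; R→B; S→A; T→A.
Player II's best replies: A→T; B→S; C→Q; D→Q; E→T.
The unique mutual best reply is (A, T), giving (6, 4).
Player II earns 2 sequentially versus 4 at the Nash outcome: worse off.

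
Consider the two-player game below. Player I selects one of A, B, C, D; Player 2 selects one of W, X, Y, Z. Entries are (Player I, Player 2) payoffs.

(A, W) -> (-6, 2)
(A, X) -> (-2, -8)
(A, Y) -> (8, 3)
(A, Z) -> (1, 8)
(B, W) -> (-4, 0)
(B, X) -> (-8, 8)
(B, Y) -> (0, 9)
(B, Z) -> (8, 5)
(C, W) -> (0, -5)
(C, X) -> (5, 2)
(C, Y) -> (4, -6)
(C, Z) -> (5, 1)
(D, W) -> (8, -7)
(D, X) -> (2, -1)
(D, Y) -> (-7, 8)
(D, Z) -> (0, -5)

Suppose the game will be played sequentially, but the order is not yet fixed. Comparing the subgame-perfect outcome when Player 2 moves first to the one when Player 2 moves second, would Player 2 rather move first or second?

first

If Player I leads: Player 2's best replies are A→Z, B→Y, C→X, D→Y; Player I's induced payoffs 1, 0, 5, -7; outcome (C, X), payoffs (5, 2).
If Player 2 leads: Player I's best replies are W→D, X→C, Y→A, Z→B; Player 2's induced payoffs -7, 2, 3, 5; outcome (B, Z), payoffs (8, 5).
Player 2 gets 5 moving first and 2 moving second, so Player 2 prefers to move first.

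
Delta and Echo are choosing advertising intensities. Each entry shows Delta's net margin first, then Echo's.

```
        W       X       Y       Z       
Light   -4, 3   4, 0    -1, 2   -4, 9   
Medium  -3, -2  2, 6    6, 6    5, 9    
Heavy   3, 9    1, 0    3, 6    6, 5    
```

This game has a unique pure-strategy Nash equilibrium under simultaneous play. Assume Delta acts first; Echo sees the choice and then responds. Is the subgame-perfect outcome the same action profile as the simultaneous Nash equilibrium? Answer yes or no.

no

Solve by backward induction (Delta leads).
- Light: Echo compares 3, 0, 2, 9 and picks Z; Delta would get -4.
- Medium: Echo compares -2, 6, 6, 9 and picks Z; Delta would get 5.
- Heavy: Echo compares 9, 0, 6, 5 and picks W; Delta would get 3.
Among -4, 5, 3, the best is 5 at Medium. Subgame-perfect outcome: (Medium, Z) with payoffs (5, 9).
Now find the simultaneous Nash equilibrium.
Delta's best replies: W→Heavy; X→Light; Y→Medium; Z→Heavy.
Echo's best replies: Light→Z; Medium→Z; Heavy→W.
Only (Heavy, W) has each player best-responding; Nash payoffs (3, 9).
Sequential outcome (Medium, Z) differs from the Nash profile (Heavy, W).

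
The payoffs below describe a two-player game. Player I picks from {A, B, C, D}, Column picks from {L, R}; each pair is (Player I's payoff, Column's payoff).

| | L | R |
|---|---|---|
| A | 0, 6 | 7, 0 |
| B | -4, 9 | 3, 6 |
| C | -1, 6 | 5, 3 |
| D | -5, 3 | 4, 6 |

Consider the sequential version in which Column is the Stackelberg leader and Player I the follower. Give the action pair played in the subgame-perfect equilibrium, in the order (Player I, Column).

Solve by backward induction (Column leads).
- L → Player I plays A (best of 0, -4, -1, -5); Column gets 6.
- R → Player I plays A (best of 7, 3, 5, 4); Column gets 0.
Column's induced payoffs are 6, 0, so Column commits to L. Subgame-perfect outcome: (A, L) with payoffs (0, 6).

(A, L)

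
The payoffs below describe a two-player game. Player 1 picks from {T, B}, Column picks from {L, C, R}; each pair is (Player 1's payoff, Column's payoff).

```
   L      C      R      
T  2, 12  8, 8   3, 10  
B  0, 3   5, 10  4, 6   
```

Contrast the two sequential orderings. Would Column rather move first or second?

first

If Player 1 leads: Column's best replies are T→L, B→C; Player 1's induced payoffs 2, 5; outcome (B, C), payoffs (5, 10).
If Column leads: Player 1's best replies are L→T, C→T, R→B; Column's induced payoffs 12, 8, 6; outcome (T, L), payoffs (2, 12).
Column gets 12 moving first and 10 moving second, so Column prefers to move first.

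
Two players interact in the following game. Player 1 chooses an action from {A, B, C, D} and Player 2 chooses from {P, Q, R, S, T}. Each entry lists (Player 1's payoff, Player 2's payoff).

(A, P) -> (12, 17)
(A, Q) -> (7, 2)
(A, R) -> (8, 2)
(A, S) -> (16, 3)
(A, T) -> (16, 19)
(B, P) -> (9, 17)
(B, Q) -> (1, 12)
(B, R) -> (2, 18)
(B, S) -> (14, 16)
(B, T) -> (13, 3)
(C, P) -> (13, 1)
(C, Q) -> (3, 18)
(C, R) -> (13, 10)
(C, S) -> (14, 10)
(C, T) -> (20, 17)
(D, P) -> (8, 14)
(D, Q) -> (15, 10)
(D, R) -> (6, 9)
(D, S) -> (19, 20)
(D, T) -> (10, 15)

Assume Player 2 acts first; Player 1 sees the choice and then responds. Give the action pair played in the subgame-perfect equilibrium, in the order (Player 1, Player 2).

(D, S)

Solve by backward induction (Player 2 leads).
- P: Player 1 compares 12, 9, 13, 8 and picks C; Player 2 would get 1.
- Q: Player 1 compares 7, 1, 3, 15 and picks D; Player 2 would get 10.
- R: Player 1 compares 8, 2, 13, 6 and picks C; Player 2 would get 10.
- S: Player 1 compares 16, 14, 14, 19 and picks D; Player 2 would get 20.
- T: Player 1 compares 16, 13, 20, 10 and picks C; Player 2 would get 17.
Among 1, 10, 10, 20, 17, the best is 20 at S. Subgame-perfect outcome: (D, S) with payoffs (19, 20).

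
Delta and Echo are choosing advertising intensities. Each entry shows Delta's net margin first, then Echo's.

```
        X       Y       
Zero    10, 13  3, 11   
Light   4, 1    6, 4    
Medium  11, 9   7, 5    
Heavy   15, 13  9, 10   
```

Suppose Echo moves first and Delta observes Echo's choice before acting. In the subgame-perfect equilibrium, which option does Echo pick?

X

Solve by backward induction (Echo leads).
- X → Delta plays Heavy (best of 10, 4, 11, 15); Echo gets 13.
- Y → Delta plays Heavy (best of 3, 6, 7, 9); Echo gets 10.
Maximizing over 13, 10, Echo chooses X. Subgame-perfect outcome: (Heavy, X) with payoffs (15, 13).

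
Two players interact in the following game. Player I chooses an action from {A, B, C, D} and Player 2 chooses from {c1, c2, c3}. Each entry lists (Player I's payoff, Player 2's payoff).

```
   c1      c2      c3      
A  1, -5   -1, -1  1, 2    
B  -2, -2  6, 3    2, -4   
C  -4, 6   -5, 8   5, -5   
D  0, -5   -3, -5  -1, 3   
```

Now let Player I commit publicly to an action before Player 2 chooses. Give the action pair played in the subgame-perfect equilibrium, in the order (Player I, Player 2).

(B, c2)

Player 2 best-responds to each possible Player I move:
- A: BR = c3, leader payoff 1.
- B: BR = c2, leader payoff 6.
- C: BR = c2, leader payoff -5.
- D: BR = c3, leader payoff -1.
Player I's induced payoffs are 1, 6, -5, -1, so Player I commits to B. Subgame-perfect outcome: (B, c2) with payoffs (6, 3).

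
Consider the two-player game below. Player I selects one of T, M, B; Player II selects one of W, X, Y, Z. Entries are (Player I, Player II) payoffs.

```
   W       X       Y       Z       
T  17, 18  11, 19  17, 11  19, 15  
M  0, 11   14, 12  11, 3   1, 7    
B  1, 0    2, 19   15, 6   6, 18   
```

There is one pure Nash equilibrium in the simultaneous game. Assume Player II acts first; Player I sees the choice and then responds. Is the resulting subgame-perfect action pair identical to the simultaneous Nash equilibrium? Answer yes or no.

Solve by backward induction (Player II leads).
- W → Player I plays T (best of 17, 0, 1); Player II gets 18.
- X → Player I plays M (best of 11, 14, 2); Player II gets 12.
- Y → Player I plays T (best of 17, 11, 15); Player II gets 11.
- Z → Player I plays T (best of 19, 1, 6); Player II gets 15.
Maximizing over 18, 12, 11, 15, Player II chooses W. Subgame-perfect outcome: (T, W) with payoffs (17, 18).
For the simultaneous game, intersect best replies.
Player I's best replies: W→T; X→M; Y→T; Z→T.
Player II's best replies: T→X; M→X; B→X.
Only (M, X) has each player best-responding; Nash payoffs (14, 12).
Sequential outcome (T, W) differs from the Nash profile (M, X).

no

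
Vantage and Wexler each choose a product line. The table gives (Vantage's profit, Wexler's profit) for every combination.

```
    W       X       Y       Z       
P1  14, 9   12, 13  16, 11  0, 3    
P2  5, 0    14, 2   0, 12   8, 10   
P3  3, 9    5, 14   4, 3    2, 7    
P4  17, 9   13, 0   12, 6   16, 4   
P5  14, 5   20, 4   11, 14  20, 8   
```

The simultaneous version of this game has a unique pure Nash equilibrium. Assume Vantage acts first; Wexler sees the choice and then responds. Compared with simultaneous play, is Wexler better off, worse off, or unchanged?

Work backward from Wexler's decision.
- P1 → Wexler plays X (best of 9, 13, 11, 3); Vantage gets 12.
- P2 → Wexler plays Y (best of 0, 2, 12, 10); Vantage gets 0.
- P3 → Wexler plays X (best of 9, 14, 3, 7); Vantage gets 5.
- P4 → Wexler plays W (best of 9, 0, 6, 4); Vantage gets 17.
- P5 → Wexler plays Y (best of 5, 4, 14, 8); Vantage gets 11.
Among 12, 0, 5, 17, 11, the best is 17 at P4. Subgame-perfect outcome: (P4, W) with payoffs (17, 9).
For the simultaneous game, intersect best replies.
Vantage's best replies: W→P4; X→P5; Y→P1; Z→P5.
Wexler's best replies: P1→X; P2→Y; P3→X; P4→W; P5→Y.
The unique mutual best reply is (P4, W), giving (17, 9).
Wexler earns 9 sequentially versus 9 at the Nash outcome: unchanged.

unchanged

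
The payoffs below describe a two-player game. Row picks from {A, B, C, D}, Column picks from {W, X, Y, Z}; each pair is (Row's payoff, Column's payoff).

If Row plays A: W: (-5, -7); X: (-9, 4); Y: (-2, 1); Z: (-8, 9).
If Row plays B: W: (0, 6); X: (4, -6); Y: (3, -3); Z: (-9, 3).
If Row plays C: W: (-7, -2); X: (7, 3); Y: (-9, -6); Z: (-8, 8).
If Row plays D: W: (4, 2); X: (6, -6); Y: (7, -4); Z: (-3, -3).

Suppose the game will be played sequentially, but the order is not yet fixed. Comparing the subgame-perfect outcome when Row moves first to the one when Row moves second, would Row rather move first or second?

second

If Row leads: Column's best replies are A→Z, B→W, C→Z, D→W; Row's induced payoffs -8, 0, -8, 4; outcome (D, W), payoffs (4, 2).
If Column leads: Row's best replies are W→D, X→C, Y→D, Z→D; Column's induced payoffs 2, 3, -4, -3; outcome (C, X), payoffs (7, 3).
Row gets 4 moving first and 7 moving second, so Row prefers to move second.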